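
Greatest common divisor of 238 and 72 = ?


238 = 3 * 72 + 22
72 = 3 * 22 + 6
22 = 3 * 6 + 4
6 = 1 * 4 + 2
4 = 2 * 2 + 0
GCD = 2


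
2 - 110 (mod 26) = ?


2 - 110 = -108
-108 mod 26 = 22


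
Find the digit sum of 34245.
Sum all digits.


3 + 4 + 2 + 4 + 5 = 18


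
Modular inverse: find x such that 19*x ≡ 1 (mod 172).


Use the extended Euclidean algorithm on (172, 19); each row r = 172*s + 19*t:
r=172, s=1, t=0
r=19, s=0, t=1
q=9: r=1, s=1, t=-9   [172*(1) + 19*(-9) = 1]
q=19: r=0, s=-19, t=172   [172*(-19) + 19*(172) = 0]
GCD = 1 with t = -9, so 19*(-9) ≡ 1 (mod 172)
Inverse = -9 mod 172 = 163
Check: 19 * 163 = 3097 ≡ 1 (mod 172)

19^(-1) ≡ 163 (mod 172)


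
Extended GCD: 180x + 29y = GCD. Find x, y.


Tabular extended Euclidean (each row: r = 180*s + 29*t):
r=180, s=1, t=0
r=29, s=0, t=1
q=6: r=6, s=1, t=-6   [180*(1) + 29*(-6) = 6]
q=4: r=5, s=-4, t=25   [180*(-4) + 29*(25) = 5]
q=1: r=1, s=5, t=-31   [180*(5) + 29*(-31) = 1]
q=5: r=0, s=-29, t=180   [180*(-29) + 29*(180) = 0]
GCD = 1; from the row with r=1: x=5, y=-31
Check: 180*(5) + 29*(-31) = 900 - 899 = 1

GCD = 1, x = 5, y = -31


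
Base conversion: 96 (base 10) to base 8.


96 (base 10) = 96 (decimal)
96 (decimal) = 140 (base 8)


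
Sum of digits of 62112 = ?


6 + 2 + 1 + 1 + 2 = 12


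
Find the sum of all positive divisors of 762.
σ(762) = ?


Divisors of 762: 1, 2, 3, 6, 127, 254, 381, 762
Sum = 1 + 2 + 3 + 6 + 127 + 254 + 381 + 762 = 1536

σ(762) = 1536


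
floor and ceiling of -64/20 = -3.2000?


-64/20 = -3.2000
floor = -4
ceil = -3

floor = -4, ceil = -3


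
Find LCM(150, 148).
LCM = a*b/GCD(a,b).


GCD(150, 148) = 2
LCM = 150*148/2 = 22200/2 = 11100

LCM = 11100


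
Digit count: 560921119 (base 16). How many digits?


560921119 in base 16 = 216EFA1F
Number of digits = 8

8 digits (base 16)


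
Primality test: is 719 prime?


Check divisors up to sqrt(719) = 26.8142
No divisors found.
719 is prime.

Yes, 719 is prime


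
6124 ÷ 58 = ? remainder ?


6124 = 58 * 105 + 34
Check: 6090 + 34 = 6124

q = 105, r = 34


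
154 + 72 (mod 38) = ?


154 + 72 = 226
226 mod 38 = 36


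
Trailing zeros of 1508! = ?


floor(1508/5) = 301
floor(1508/25) = 60
floor(1508/125) = 12
floor(1508/625) = 2
Total = 375

375 trailing zeros


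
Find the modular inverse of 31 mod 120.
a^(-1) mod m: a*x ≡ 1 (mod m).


Use the extended Euclidean algorithm on (120, 31); each row r = 120*s + 31*t:
r=120, s=1, t=0
r=31, s=0, t=1
q=3: r=27, s=1, t=-3   [120*(1) + 31*(-3) = 27]
q=1: r=4, s=-1, t=4   [120*(-1) + 31*(4) = 4]
q=6: r=3, s=7, t=-27   [120*(7) + 31*(-27) = 3]
q=1: r=1, s=-8, t=31   [120*(-8) + 31*(31) = 1]
q=3: r=0, s=31, t=-120   [120*(31) + 31*(-120) = 0]
GCD = 1 with t = 31, so 31*(31) ≡ 1 (mod 120)
Inverse = 31 mod 120 = 31
Check: 31 * 31 = 961 ≡ 1 (mod 120)

31^(-1) ≡ 31 (mod 120)


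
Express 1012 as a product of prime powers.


1012 / 2 = 506
506 / 2 = 253
253 / 11 = 23
23 / 23 = 1
1012 = 2^2 × 11 × 23


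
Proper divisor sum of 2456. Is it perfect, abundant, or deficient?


Proper divisors: 1, 2, 4, 8, 307, 614, 1228
Sum = 1 + 2 + 4 + 8 + 307 + 614 + 1228 = 2164
2164 < 2456 → deficient

s(2456) = 2164 (deficient)


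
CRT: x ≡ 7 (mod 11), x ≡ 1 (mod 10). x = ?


M = 11*10 = 110
M1 = M/11 = 10, M2 = M/10 = 11
M1^(-1) mod 11 = 10, M2^(-1) mod 10 = 1
x = 7*10*10 + 1*11*1 = 711
711 mod 110 = 51
Check: 51 mod 11 = 7 ✓, 51 mod 10 = 1 ✓

x ≡ 51 (mod 110)


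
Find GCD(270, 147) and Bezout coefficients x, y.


Tabular extended Euclidean (each row: r = 270*s + 147*t):
r=270, s=1, t=0
r=147, s=0, t=1
q=1: r=123, s=1, t=-1   [270*(1) + 147*(-1) = 123]
q=1: r=24, s=-1, t=2   [270*(-1) + 147*(2) = 24]
q=5: r=3, s=6, t=-11   [270*(6) + 147*(-11) = 3]
q=8: r=0, s=-49, t=90   [270*(-49) + 147*(90) = 0]
GCD = 3; from the row with r=3: x=6, y=-11
Check: 270*(6) + 147*(-11) = 1620 - 1617 = 3

GCD = 3, x = 6, y = -11


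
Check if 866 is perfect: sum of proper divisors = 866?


Proper divisors of 866: 1, 2, 433
Sum = 1 + 2 + 433 = 436

No, 866 is not perfect (436 ≠ 866)


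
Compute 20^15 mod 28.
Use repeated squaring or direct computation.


20^1 mod 28 = 20
20^2 mod 28 = 8
20^3 mod 28 = 20
20^4 mod 28 = 8
20^5 mod 28 = 20
20^6 mod 28 = 8
20^7 mod 28 = 20
20^8 mod 28 = 8
20^9 mod 28 = 20
20^10 mod 28 = 8
20^11 mod 28 = 20
20^12 mod 28 = 8
20^13 mod 28 = 20
20^14 mod 28 = 8
20^15 mod 28 = 20


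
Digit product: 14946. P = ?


1 × 4 × 9 × 4 × 6 = 864


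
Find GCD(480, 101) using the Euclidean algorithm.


480 = 4 * 101 + 76
101 = 1 * 76 + 25
76 = 3 * 25 + 1
25 = 25 * 1 + 0
GCD = 1


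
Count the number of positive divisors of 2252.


2252 = 2^2 × 563^1
d(2252) = (2+1) × (1+1) = 6

6 divisors


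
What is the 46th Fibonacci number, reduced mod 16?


F(k) mod 16 for k=1..46:
1, 1, 2, 3, 5, 8, 13, 5, 2, 7, 9, 0, 9, 9, 2, 11, 13, 8, 5, 13, 2, 15, 1, 0, 1, 1, 2, 3, 5, 8, 13, 5, 2, 7, 9, 0, 9, 9, 2, 11, 13, 8, 5, 13, 2, 15
F(46) mod 16 = 15


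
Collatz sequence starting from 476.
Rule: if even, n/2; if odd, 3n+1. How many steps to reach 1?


476 → 238 → 119 → 358 → 179 → 538 → 269 → 808 → 404 → 202 → 101 → 304 → 152 → 76 → 38 → 19 → 58 → 29 → 88 → 44 → 22 → 11 → 34 → 17 → 52 → 26 → 13 → 40 → 20 → 10 → 5 → 16 → 8 → 4 → 2 → 1
Total steps = 35

35 steps


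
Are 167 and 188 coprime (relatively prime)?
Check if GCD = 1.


Euclidean algorithm:
188 = 1 * 167 + 21
167 = 7 * 21 + 20
21 = 1 * 20 + 1
20 = 20 * 1 + 0
GCD(167, 188) = 1

Yes, coprime (GCD = 1)


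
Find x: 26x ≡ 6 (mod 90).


GCD(26, 90) = 2 divides 6
Divide: 13x ≡ 3 (mod 45)
x ≡ 21 (mod 45)


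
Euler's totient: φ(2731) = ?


2731 = 2731
Prime factors: 2731
φ(2731) = 2731 × (1-1/2731)
= 2731 × 2730/2731 = 2730

φ(2731) = 2730


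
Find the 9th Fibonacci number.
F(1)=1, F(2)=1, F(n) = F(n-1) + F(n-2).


Sequence: 1, 1, 2, 3, 5, 8, 13, 21, 34
F(9) = 34


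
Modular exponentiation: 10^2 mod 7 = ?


10^1 mod 7 = 3
10^2 mod 7 = 2


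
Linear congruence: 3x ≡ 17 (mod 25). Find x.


GCD(3, 25) = 1, unique solution
a^(-1) mod 25 = 17
x = 17 * 17 mod 25 = 14

x ≡ 14 (mod 25)


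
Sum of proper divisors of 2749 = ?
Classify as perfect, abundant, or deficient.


Proper divisors: 1
Sum = 1 = 1
1 < 2749 → deficient

s(2749) = 1 (deficient)


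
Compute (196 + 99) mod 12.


196 + 99 = 295
295 mod 12 = 7


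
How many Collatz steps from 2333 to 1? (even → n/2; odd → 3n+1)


2333 → 7000 → 3500 → 1750 → 875 → 2626 → 1313 → 3940 → 1970 → 985 → 2956 → 1478 → 739 → 2218 → 1109 → 3328 → 1664 → 832 → 416 → 208 → 104 → 52 → 26 → 13 → 40 → 20 → 10 → 5 → 16 → 8 → 4 → 2 → 1
Total steps = 32

32 steps


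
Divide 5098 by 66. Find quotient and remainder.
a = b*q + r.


5098 = 66 * 77 + 16
Check: 5082 + 16 = 5098

q = 77, r = 16


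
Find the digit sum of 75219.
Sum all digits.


7 + 5 + 2 + 1 + 9 = 24


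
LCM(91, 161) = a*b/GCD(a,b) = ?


GCD(91, 161) = 7
LCM = 91*161/7 = 14651/7 = 2093

LCM = 2093


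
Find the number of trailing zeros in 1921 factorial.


floor(1921/5) = 384
floor(1921/25) = 76
floor(1921/125) = 15
floor(1921/625) = 3
Total = 478

478 trailing zeros


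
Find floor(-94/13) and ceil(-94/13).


-94/13 = -7.2308
floor = -8
ceil = -7

floor = -8, ceil = -7


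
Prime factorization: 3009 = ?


3009 / 3 = 1003
1003 / 17 = 59
59 / 59 = 1
3009 = 3 × 17 × 59


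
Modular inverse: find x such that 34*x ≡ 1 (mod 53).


Use the extended Euclidean algorithm on (53, 34); each row r = 53*s + 34*t:
r=53, s=1, t=0
r=34, s=0, t=1
q=1: r=19, s=1, t=-1   [53*(1) + 34*(-1) = 19]
q=1: r=15, s=-1, t=2   [53*(-1) + 34*(2) = 15]
q=1: r=4, s=2, t=-3   [53*(2) + 34*(-3) = 4]
q=3: r=3, s=-7, t=11   [53*(-7) + 34*(11) = 3]
q=1: r=1, s=9, t=-14   [53*(9) + 34*(-14) = 1]
q=3: r=0, s=-34, t=53   [53*(-34) + 34*(53) = 0]
GCD = 1 with t = -14, so 34*(-14) ≡ 1 (mod 53)
Inverse = -14 mod 53 = 39
Check: 34 * 39 = 1326 ≡ 1 (mod 53)

34^(-1) ≡ 39 (mod 53)


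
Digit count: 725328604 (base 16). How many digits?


725328604 in base 16 = 2B3BA2DC
Number of digits = 8

8 digits (base 16)


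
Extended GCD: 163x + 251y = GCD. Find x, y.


Tabular extended Euclidean (each row: r = 163*s + 251*t):
r=163, s=1, t=0
r=251, s=0, t=1
q=0: r=163, s=1, t=0   [163*(1) + 251*(0) = 163]
q=1: r=88, s=-1, t=1   [163*(-1) + 251*(1) = 88]
q=1: r=75, s=2, t=-1   [163*(2) + 251*(-1) = 75]
q=1: r=13, s=-3, t=2   [163*(-3) + 251*(2) = 13]
q=5: r=10, s=17, t=-11   [163*(17) + 251*(-11) = 10]
q=1: r=3, s=-20, t=13   [163*(-20) + 251*(13) = 3]
q=3: r=1, s=77, t=-50   [163*(77) + 251*(-50) = 1]
q=3: r=0, s=-251, t=163   [163*(-251) + 251*(163) = 0]
GCD = 1; from the row with r=1: x=77, y=-50
Check: 163*(77) + 251*(-50) = 12551 - 12550 = 1

GCD = 1, x = 77, y = -50


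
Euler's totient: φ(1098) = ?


1098 = 2 × 3^2 × 61
Prime factors: 2, 3, 61
φ(1098) = 1098 × (1-1/2) × (1-1/3) × (1-1/61)
= 1098 × 1/2 × 2/3 × 60/61 = 360

φ(1098) = 360


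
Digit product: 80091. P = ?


8 × 0 × 0 × 9 × 1 = 0


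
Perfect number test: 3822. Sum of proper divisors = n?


Proper divisors of 3822: 1, 2, 3, 6, 7, 13, 14, 21, 26, 39, 42, 49, 78, 91, 98, 147, 182, 273, 294, 546, 637, 1274, 1911
Sum = 1 + 2 + 3 + 6 + 7 + 13 + 14 + 21 + 26 + 39 + 42 + 49 + 78 + 91 + 98 + 147 + 182 + 273 + 294 + 546 + 637 + 1274 + 1911 = 5754

No, 3822 is not perfect (5754 ≠ 3822)


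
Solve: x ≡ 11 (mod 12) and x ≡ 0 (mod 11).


M = 12*11 = 132
M1 = M/12 = 11, M2 = M/11 = 12
M1^(-1) mod 12 = 11, M2^(-1) mod 11 = 1
x = 11*11*11 + 0*12*1 = 1331
1331 mod 132 = 11
Check: 11 mod 12 = 11 ✓, 11 mod 11 = 0 ✓

x ≡ 11 (mod 132)


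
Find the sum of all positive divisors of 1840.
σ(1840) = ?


Divisors of 1840: 1, 2, 4, 5, 8, 10, 16, 20, 23, 40, 46, 80, 92, 115, 184, 230, 368, 460, 920, 1840
Sum = 1 + 2 + 4 + 5 + 8 + 10 + 16 + 20 + 23 + 40 + 46 + 80 + 92 + 115 + 184 + 230 + 368 + 460 + 920 + 1840 = 4464

σ(1840) = 4464


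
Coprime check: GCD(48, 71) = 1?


Euclidean algorithm:
71 = 1 * 48 + 23
48 = 2 * 23 + 2
23 = 11 * 2 + 1
2 = 2 * 1 + 0
GCD(48, 71) = 1

Yes, coprime (GCD = 1)


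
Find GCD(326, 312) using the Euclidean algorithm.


326 = 1 * 312 + 14
312 = 22 * 14 + 4
14 = 3 * 4 + 2
4 = 2 * 2 + 0
GCD = 2


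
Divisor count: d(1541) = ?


1541 = 23^1 × 67^1
d(1541) = (1+1) × (1+1) = 4

4 divisors


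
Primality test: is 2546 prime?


2546 / 2 = 1273 (exact division)
2546 is NOT prime.

No, 2546 is not prime


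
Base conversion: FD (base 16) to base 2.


FD (base 16) = 253 (decimal)
253 (decimal) = 11111101 (base 2)


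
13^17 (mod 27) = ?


13^1 mod 27 = 13
13^2 mod 27 = 7
13^3 mod 27 = 10
13^4 mod 27 = 22
13^5 mod 27 = 16
13^6 mod 27 = 19
13^7 mod 27 = 4
13^8 mod 27 = 25
13^9 mod 27 = 1
13^10 mod 27 = 13
13^11 mod 27 = 7
13^12 mod 27 = 10
13^13 mod 27 = 22
13^14 mod 27 = 16
13^15 mod 27 = 19
13^16 mod 27 = 4
13^17 mod 27 = 25


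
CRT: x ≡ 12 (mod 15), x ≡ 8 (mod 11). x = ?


M = 15*11 = 165
M1 = M/15 = 11, M2 = M/11 = 15
M1^(-1) mod 15 = 11, M2^(-1) mod 11 = 3
x = 12*11*11 + 8*15*3 = 1812
1812 mod 165 = 162
Check: 162 mod 15 = 12 ✓, 162 mod 11 = 8 ✓

x ≡ 162 (mod 165)


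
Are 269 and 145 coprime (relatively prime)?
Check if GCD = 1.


Euclidean algorithm:
269 = 1 * 145 + 124
145 = 1 * 124 + 21
124 = 5 * 21 + 19
21 = 1 * 19 + 2
19 = 9 * 2 + 1
2 = 2 * 1 + 0
GCD(269, 145) = 1

Yes, coprime (GCD = 1)


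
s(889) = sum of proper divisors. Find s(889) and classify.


Proper divisors: 1, 7, 127
Sum = 1 + 7 + 127 = 135
135 < 889 → deficient

s(889) = 135 (deficient)


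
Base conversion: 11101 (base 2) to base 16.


11101 (base 2) = 29 (decimal)
29 (decimal) = 1D (base 16)


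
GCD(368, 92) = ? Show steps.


368 = 4 * 92 + 0
GCD = 92


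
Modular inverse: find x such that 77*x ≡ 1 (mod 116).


Use the extended Euclidean algorithm on (116, 77); each row r = 116*s + 77*t:
r=116, s=1, t=0
r=77, s=0, t=1
q=1: r=39, s=1, t=-1   [116*(1) + 77*(-1) = 39]
q=1: r=38, s=-1, t=2   [116*(-1) + 77*(2) = 38]
q=1: r=1, s=2, t=-3   [116*(2) + 77*(-3) = 1]
q=38: r=0, s=-77, t=116   [116*(-77) + 77*(116) = 0]
GCD = 1 with t = -3, so 77*(-3) ≡ 1 (mod 116)
Inverse = -3 mod 116 = 113
Check: 77 * 113 = 8701 ≡ 1 (mod 116)

77^(-1) ≡ 113 (mod 116)


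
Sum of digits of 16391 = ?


1 + 6 + 3 + 9 + 1 = 20


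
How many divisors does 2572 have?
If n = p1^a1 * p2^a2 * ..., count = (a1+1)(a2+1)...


2572 = 2^2 × 643^1
d(2572) = (2+1) × (1+1) = 6

6 divisors


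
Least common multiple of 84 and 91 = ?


GCD(84, 91) = 7
LCM = 84*91/7 = 7644/7 = 1092

LCM = 1092


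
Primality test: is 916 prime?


916 / 2 = 458 (exact division)
916 is NOT prime.

No, 916 is not prime


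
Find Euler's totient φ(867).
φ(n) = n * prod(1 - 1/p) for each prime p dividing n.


867 = 3 × 17^2
Prime factors: 3, 17
φ(867) = 867 × (1-1/3) × (1-1/17)
= 867 × 2/3 × 16/17 = 544

φ(867) = 544


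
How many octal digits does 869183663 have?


869183663 in base 8 = 6363530257
Number of digits = 10

10 digits (base 8)


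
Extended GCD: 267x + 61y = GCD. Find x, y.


Tabular extended Euclidean (each row: r = 267*s + 61*t):
r=267, s=1, t=0
r=61, s=0, t=1
q=4: r=23, s=1, t=-4   [267*(1) + 61*(-4) = 23]
q=2: r=15, s=-2, t=9   [267*(-2) + 61*(9) = 15]
q=1: r=8, s=3, t=-13   [267*(3) + 61*(-13) = 8]
q=1: r=7, s=-5, t=22   [267*(-5) + 61*(22) = 7]
q=1: r=1, s=8, t=-35   [267*(8) + 61*(-35) = 1]
q=7: r=0, s=-61, t=267   [267*(-61) + 61*(267) = 0]
GCD = 1; from the row with r=1: x=8, y=-35
Check: 267*(8) + 61*(-35) = 2136 - 2135 = 1

GCD = 1, x = 8, y = -35


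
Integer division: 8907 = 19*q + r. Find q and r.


8907 = 19 * 468 + 15
Check: 8892 + 15 = 8907

q = 468, r = 15


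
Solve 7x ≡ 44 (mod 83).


GCD(7, 83) = 1, unique solution
a^(-1) mod 83 = 12
x = 12 * 44 mod 83 = 30

x ≡ 30 (mod 83)


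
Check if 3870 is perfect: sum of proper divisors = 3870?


Proper divisors of 3870: 1, 2, 3, 5, 6, 9, 10, 15, 18, 30, 43, 45, 86, 90, 129, 215, 258, 387, 430, 645, 774, 1290, 1935
Sum = 1 + 2 + 3 + 5 + 6 + 9 + 10 + 15 + 18 + 30 + 43 + 45 + 86 + 90 + 129 + 215 + 258 + 387 + 430 + 645 + 774 + 1290 + 1935 = 6426

No, 3870 is not perfect (6426 ≠ 3870)


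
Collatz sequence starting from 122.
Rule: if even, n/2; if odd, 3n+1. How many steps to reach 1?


122 → 61 → 184 → 92 → 46 → 23 → 70 → 35 → 106 → 53 → 160 → 80 → 40 → 20 → 10 → 5 → 16 → 8 → 4 → 2 → 1
Total steps = 20

20 steps


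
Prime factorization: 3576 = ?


3576 / 2 = 1788
1788 / 2 = 894
894 / 2 = 447
447 / 3 = 149
149 / 149 = 1
3576 = 2^3 × 3 × 149


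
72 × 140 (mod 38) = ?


72 × 140 = 10080
10080 mod 38 = 10


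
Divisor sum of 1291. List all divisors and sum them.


Divisors of 1291: 1, 1291
Sum = 1 + 1291 = 1292

σ(1291) = 1292


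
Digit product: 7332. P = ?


7 × 3 × 3 × 2 = 126


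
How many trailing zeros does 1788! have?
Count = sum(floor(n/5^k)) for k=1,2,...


floor(1788/5) = 357
floor(1788/25) = 71
floor(1788/125) = 14
floor(1788/625) = 2
Total = 444

444 trailing zeros


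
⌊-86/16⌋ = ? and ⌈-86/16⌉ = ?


-86/16 = -5.3750
floor = -6
ceil = -5

floor = -6, ceil = -5


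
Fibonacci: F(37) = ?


Sequence: 1, 1, 2, 3, 5, 8, 13, 21, 34, 55, 89, 144, 233, 377, 610, 987, 1597, 2584, 4181, 6765, 10946, 17711, 28657, 46368, 75025, 121393, 196418, 317811, 514229, 832040, 1346269, 2178309, 3524578, 5702887, 9227465, 14930352, 24157817
F(37) = 24157817


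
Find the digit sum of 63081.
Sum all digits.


6 + 3 + 0 + 8 + 1 = 18


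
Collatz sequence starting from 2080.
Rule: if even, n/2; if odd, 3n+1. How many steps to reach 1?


2080 → 1040 → 520 → 260 → 130 → 65 → 196 → 98 → 49 → 148 → 74 → 37 → 112 → 56 → 28 → 14 → 7 → 22 → 11 → 34 → 17 → 52 → 26 → 13 → 40 → 20 → 10 → 5 → 16 → 8 → 4 → 2 → 1
Total steps = 32

32 steps


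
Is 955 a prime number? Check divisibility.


955 / 5 = 191 (exact division)
955 is NOT prime.

No, 955 is not prime


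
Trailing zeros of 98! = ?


floor(98/5) = 19
floor(98/25) = 3
Total = 22

22 trailing zeros


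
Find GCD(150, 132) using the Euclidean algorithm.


150 = 1 * 132 + 18
132 = 7 * 18 + 6
18 = 3 * 6 + 0
GCD = 6


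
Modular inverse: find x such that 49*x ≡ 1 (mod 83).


Use the extended Euclidean algorithm on (83, 49); each row r = 83*s + 49*t:
r=83, s=1, t=0
r=49, s=0, t=1
q=1: r=34, s=1, t=-1   [83*(1) + 49*(-1) = 34]
q=1: r=15, s=-1, t=2   [83*(-1) + 49*(2) = 15]
q=2: r=4, s=3, t=-5   [83*(3) + 49*(-5) = 4]
q=3: r=3, s=-10, t=17   [83*(-10) + 49*(17) = 3]
q=1: r=1, s=13, t=-22   [83*(13) + 49*(-22) = 1]
q=3: r=0, s=-49, t=83   [83*(-49) + 49*(83) = 0]
GCD = 1 with t = -22, so 49*(-22) ≡ 1 (mod 83)
Inverse = -22 mod 83 = 61
Check: 49 * 61 = 2989 ≡ 1 (mod 83)

49^(-1) ≡ 61 (mod 83)


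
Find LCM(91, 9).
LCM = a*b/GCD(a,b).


GCD(91, 9) = 1
LCM = 91*9/1 = 819/1 = 819

LCM = 819


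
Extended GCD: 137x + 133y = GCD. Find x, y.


Tabular extended Euclidean (each row: r = 137*s + 133*t):
r=137, s=1, t=0
r=133, s=0, t=1
q=1: r=4, s=1, t=-1   [137*(1) + 133*(-1) = 4]
q=33: r=1, s=-33, t=34   [137*(-33) + 133*(34) = 1]
q=4: r=0, s=133, t=-137   [137*(133) + 133*(-137) = 0]
GCD = 1; from the row with r=1: x=-33, y=34
Check: 137*(-33) + 133*(34) = -4521 + 4522 = 1

GCD = 1, x = -33, y = 34


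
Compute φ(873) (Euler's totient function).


873 = 3^2 × 97
Prime factors: 3, 97
φ(873) = 873 × (1-1/3) × (1-1/97)
= 873 × 2/3 × 96/97 = 576

φ(873) = 576


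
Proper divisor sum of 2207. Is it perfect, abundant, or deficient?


Proper divisors: 1
Sum = 1 = 1
1 < 2207 → deficient

s(2207) = 1 (deficient)


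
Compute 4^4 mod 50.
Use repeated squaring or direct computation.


4^1 mod 50 = 4
4^2 mod 50 = 16
4^3 mod 50 = 14
4^4 mod 50 = 6


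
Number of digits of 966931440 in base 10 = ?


966931440 has 9 digits in base 10
floor(log10(966931440)) + 1 = floor(8.9854) + 1 = 9

9 digits (base 10)


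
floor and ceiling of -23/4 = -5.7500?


-23/4 = -5.7500
floor = -6
ceil = -5

floor = -6, ceil = -5


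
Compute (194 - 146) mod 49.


194 - 146 = 48
48 mod 49 = 48


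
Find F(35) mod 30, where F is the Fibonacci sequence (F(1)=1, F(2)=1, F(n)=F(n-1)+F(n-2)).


F(k) mod 30 for k=1..35:
1, 1, 2, 3, 5, 8, 13, 21, 4, 25, 29, 24, 23, 17, 10, 27, 7, 4, 11, 15, 26, 11, 7, 18, 25, 13, 8, 21, 29, 20, 19, 9, 28, 7, 5
F(35) mod 30 = 5


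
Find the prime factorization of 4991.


4991 / 7 = 713
713 / 23 = 31
31 / 31 = 1
4991 = 7 × 23 × 31


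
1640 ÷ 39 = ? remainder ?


1640 = 39 * 42 + 2
Check: 1638 + 2 = 1640

q = 42, r = 2


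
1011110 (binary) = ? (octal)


1011110 (base 2) = 94 (decimal)
94 (decimal) = 136 (base 8)


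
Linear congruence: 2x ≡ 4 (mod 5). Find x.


GCD(2, 5) = 1, unique solution
a^(-1) mod 5 = 3
x = 3 * 4 mod 5 = 2

x ≡ 2 (mod 5)


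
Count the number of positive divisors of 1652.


1652 = 2^2 × 7^1 × 59^1
d(1652) = (2+1) × (1+1) × (1+1) = 12

12 divisors


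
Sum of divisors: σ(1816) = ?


Divisors of 1816: 1, 2, 4, 8, 227, 454, 908, 1816
Sum = 1 + 2 + 4 + 8 + 227 + 454 + 908 + 1816 = 3420

σ(1816) = 3420


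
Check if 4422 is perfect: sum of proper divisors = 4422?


Proper divisors of 4422: 1, 2, 3, 6, 11, 22, 33, 66, 67, 134, 201, 402, 737, 1474, 2211
Sum = 1 + 2 + 3 + 6 + 11 + 22 + 33 + 66 + 67 + 134 + 201 + 402 + 737 + 1474 + 2211 = 5370

No, 4422 is not perfect (5370 ≠ 4422)


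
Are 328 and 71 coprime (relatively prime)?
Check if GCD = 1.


Euclidean algorithm:
328 = 4 * 71 + 44
71 = 1 * 44 + 27
44 = 1 * 27 + 17
27 = 1 * 17 + 10
17 = 1 * 10 + 7
10 = 1 * 7 + 3
7 = 2 * 3 + 1
3 = 3 * 1 + 0
GCD(328, 71) = 1

Yes, coprime (GCD = 1)


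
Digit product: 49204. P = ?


4 × 9 × 2 × 0 × 4 = 0


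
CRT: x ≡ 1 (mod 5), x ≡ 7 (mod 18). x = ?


M = 5*18 = 90
M1 = M/5 = 18, M2 = M/18 = 5
M1^(-1) mod 5 = 2, M2^(-1) mod 18 = 11
x = 1*18*2 + 7*5*11 = 421
421 mod 90 = 61
Check: 61 mod 5 = 1 ✓, 61 mod 18 = 7 ✓

x ≡ 61 (mod 90)


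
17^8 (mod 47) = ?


17^1 mod 47 = 17
17^2 mod 47 = 7
17^3 mod 47 = 25
17^4 mod 47 = 2
17^5 mod 47 = 34
17^6 mod 47 = 14
17^7 mod 47 = 3
17^8 mod 47 = 4


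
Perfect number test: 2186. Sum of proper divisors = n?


Proper divisors of 2186: 1, 2, 1093
Sum = 1 + 2 + 1093 = 1096

No, 2186 is not perfect (1096 ≠ 2186)


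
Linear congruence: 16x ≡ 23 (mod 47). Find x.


GCD(16, 47) = 1, unique solution
a^(-1) mod 47 = 3
x = 3 * 23 mod 47 = 22

x ≡ 22 (mod 47)


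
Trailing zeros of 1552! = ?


floor(1552/5) = 310
floor(1552/25) = 62
floor(1552/125) = 12
floor(1552/625) = 2
Total = 386

386 trailing zeros


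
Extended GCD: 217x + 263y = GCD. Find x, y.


Tabular extended Euclidean (each row: r = 217*s + 263*t):
r=217, s=1, t=0
r=263, s=0, t=1
q=0: r=217, s=1, t=0   [217*(1) + 263*(0) = 217]
q=1: r=46, s=-1, t=1   [217*(-1) + 263*(1) = 46]
q=4: r=33, s=5, t=-4   [217*(5) + 263*(-4) = 33]
q=1: r=13, s=-6, t=5   [217*(-6) + 263*(5) = 13]
q=2: r=7, s=17, t=-14   [217*(17) + 263*(-14) = 7]
q=1: r=6, s=-23, t=19   [217*(-23) + 263*(19) = 6]
q=1: r=1, s=40, t=-33   [217*(40) + 263*(-33) = 1]
q=6: r=0, s=-263, t=217   [217*(-263) + 263*(217) = 0]
GCD = 1; from the row with r=1: x=40, y=-33
Check: 217*(40) + 263*(-33) = 8680 - 8679 = 1

GCD = 1, x = 40, y = -33


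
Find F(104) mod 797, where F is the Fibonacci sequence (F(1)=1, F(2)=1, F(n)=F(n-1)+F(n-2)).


F(k) mod 797 for k=1..104:
1, 1, 2, 3, 5, 8, 13, 21, 34, 55, 89, 144, 233, 377, 610, 190, 3, 193, 196, 389, 585, 177, 762, 142, 107, 249, 356, 605, 164, 769, 136, 108, 244, 352, 596, 151, 747, 101, 51, 152, 203, 355, 558, 116, 674, 790, 667, 660, 530, 393, 126, 519, 645, 367, 215, 582, 0, 582, 582, 367, 152, 519, 671, 393, 267, 660, 130, 790, 123, 116, 239, 355, 594, 152, 746, 101, 50, 151, 201, 352, 553, 108, 661, 769, 633, 605, 441, 249, 690, 142, 35, 177, 212, 389, 601, 193, 794, 190, 187, 377, 564, 144, 708, 55
F(104) mod 797 = 55


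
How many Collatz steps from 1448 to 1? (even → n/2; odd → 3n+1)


1448 → 724 → 362 → 181 → 544 → 272 → 136 → 68 → 34 → 17 → 52 → 26 → 13 → 40 → 20 → 10 → 5 → 16 → 8 → 4 → 2 → 1
Total steps = 21

21 steps


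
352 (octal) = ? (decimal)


352 (base 8) = 234 (decimal)
234 (decimal) = 234 (base 10)


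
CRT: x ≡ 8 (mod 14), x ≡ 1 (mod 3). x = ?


M = 14*3 = 42
M1 = M/14 = 3, M2 = M/3 = 14
M1^(-1) mod 14 = 5, M2^(-1) mod 3 = 2
x = 8*3*5 + 1*14*2 = 148
148 mod 42 = 22
Check: 22 mod 14 = 8 ✓, 22 mod 3 = 1 ✓

x ≡ 22 (mod 42)


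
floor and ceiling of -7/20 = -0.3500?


-7/20 = -0.3500
floor = -1
ceil = 0

floor = -1, ceil = 0


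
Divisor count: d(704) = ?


704 = 2^6 × 11^1
d(704) = (6+1) × (1+1) = 14

14 divisors


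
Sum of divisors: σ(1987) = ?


Divisors of 1987: 1, 1987
Sum = 1 + 1987 = 1988

σ(1987) = 1988


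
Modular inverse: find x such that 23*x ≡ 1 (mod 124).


Use the extended Euclidean algorithm on (124, 23); each row r = 124*s + 23*t:
r=124, s=1, t=0
r=23, s=0, t=1
q=5: r=9, s=1, t=-5   [124*(1) + 23*(-5) = 9]
q=2: r=5, s=-2, t=11   [124*(-2) + 23*(11) = 5]
q=1: r=4, s=3, t=-16   [124*(3) + 23*(-16) = 4]
q=1: r=1, s=-5, t=27   [124*(-5) + 23*(27) = 1]
q=4: r=0, s=23, t=-124   [124*(23) + 23*(-124) = 0]
GCD = 1 with t = 27, so 23*(27) ≡ 1 (mod 124)
Inverse = 27 mod 124 = 27
Check: 23 * 27 = 621 ≡ 1 (mod 124)

23^(-1) ≡ 27 (mod 124)


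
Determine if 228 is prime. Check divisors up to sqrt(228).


228 / 2 = 114 (exact division)
228 is NOT prime.

No, 228 is not prime


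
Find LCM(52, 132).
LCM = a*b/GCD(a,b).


GCD(52, 132) = 4
LCM = 52*132/4 = 6864/4 = 1716

LCM = 1716


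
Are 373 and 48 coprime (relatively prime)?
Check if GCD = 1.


Euclidean algorithm:
373 = 7 * 48 + 37
48 = 1 * 37 + 11
37 = 3 * 11 + 4
11 = 2 * 4 + 3
4 = 1 * 3 + 1
3 = 3 * 1 + 0
GCD(373, 48) = 1

Yes, coprime (GCD = 1)


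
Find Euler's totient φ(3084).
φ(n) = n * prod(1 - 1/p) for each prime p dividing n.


3084 = 2^2 × 3 × 257
Prime factors: 2, 3, 257
φ(3084) = 3084 × (1-1/2) × (1-1/3) × (1-1/257)
= 3084 × 1/2 × 2/3 × 256/257 = 1024

φ(3084) = 1024


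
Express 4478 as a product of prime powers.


4478 / 2 = 2239
2239 / 2239 = 1
4478 = 2 × 2239


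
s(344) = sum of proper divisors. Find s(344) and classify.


Proper divisors: 1, 2, 4, 8, 43, 86, 172
Sum = 1 + 2 + 4 + 8 + 43 + 86 + 172 = 316
316 < 344 → deficient

s(344) = 316 (deficient)


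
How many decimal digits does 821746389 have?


821746389 has 9 digits in base 10
floor(log10(821746389)) + 1 = floor(8.9147) + 1 = 9

9 digits (base 10)


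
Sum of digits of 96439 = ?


9 + 6 + 4 + 3 + 9 = 31


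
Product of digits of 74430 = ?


7 × 4 × 4 × 3 × 0 = 0


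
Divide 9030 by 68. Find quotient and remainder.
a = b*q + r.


9030 = 68 * 132 + 54
Check: 8976 + 54 = 9030

q = 132, r = 54


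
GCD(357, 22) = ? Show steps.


357 = 16 * 22 + 5
22 = 4 * 5 + 2
5 = 2 * 2 + 1
2 = 2 * 1 + 0
GCD = 1


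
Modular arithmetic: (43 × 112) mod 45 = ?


43 × 112 = 4816
4816 mod 45 = 1


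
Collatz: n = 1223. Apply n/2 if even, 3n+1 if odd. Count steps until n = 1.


1223 → 3670 → 1835 → 5506 → 2753 → 8260 → 4130 → 2065 → 6196 → 3098 → 1549 → 4648 → 2324 → 1162 → 581 → 1744 → 872 → 436 → 218 → 109 → 328 → 164 → 82 → 41 → 124 → 62 → 31 → 94 → 47 → 142 → 71 → 214 → 107 → 322 → 161 → 484 → 242 → 121 → 364 → 182 → 91 → 274 → 137 → 412 → 206 → 103 → 310 → 155 → 466 → 233 → 700 → 350 → 175 → 526 → 263 → 790 → 395 → 1186 → 593 → 1780 → 890 → 445 → 1336 → 668 → 334 → 167 → 502 → 251 → 754 → 377 → 1132 → 566 → 283 → 850 → 425 → 1276 → 638 → 319 → 958 → 479 → 1438 → 719 → 2158 → 1079 → 3238 → 1619 → 4858 → 2429 → 7288 → 3644 → 1822 → 911 → 2734 → 1367 → 4102 → 2051 → 6154 → 3077 → 9232 → 4616 → 2308 → 1154 → 577 → 1732 → 866 → 433 → 1300 → 650 → 325 → 976 → 488 → 244 → 122 → 61 → 184 → 92 → 46 → 23 → 70 → 35 → 106 → 53 → 160 → 80 → 40 → 20 → 10 → 5 → 16 → 8 → 4 → 2 → 1
Total steps = 132

132 steps


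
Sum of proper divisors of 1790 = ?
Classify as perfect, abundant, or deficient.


Proper divisors: 1, 2, 5, 10, 179, 358, 895
Sum = 1 + 2 + 5 + 10 + 179 + 358 + 895 = 1450
1450 < 1790 → deficient

s(1790) = 1450 (deficient)


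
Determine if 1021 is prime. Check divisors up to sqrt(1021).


Check divisors up to sqrt(1021) = 31.9531
No divisors found.
1021 is prime.

Yes, 1021 is prime


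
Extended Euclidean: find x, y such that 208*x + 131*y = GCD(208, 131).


Tabular extended Euclidean (each row: r = 208*s + 131*t):
r=208, s=1, t=0
r=131, s=0, t=1
q=1: r=77, s=1, t=-1   [208*(1) + 131*(-1) = 77]
q=1: r=54, s=-1, t=2   [208*(-1) + 131*(2) = 54]
q=1: r=23, s=2, t=-3   [208*(2) + 131*(-3) = 23]
q=2: r=8, s=-5, t=8   [208*(-5) + 131*(8) = 8]
q=2: r=7, s=12, t=-19   [208*(12) + 131*(-19) = 7]
q=1: r=1, s=-17, t=27   [208*(-17) + 131*(27) = 1]
q=7: r=0, s=131, t=-208   [208*(131) + 131*(-208) = 0]
GCD = 1; from the row with r=1: x=-17, y=27
Check: 208*(-17) + 131*(27) = -3536 + 3537 = 1

GCD = 1, x = -17, y = 27


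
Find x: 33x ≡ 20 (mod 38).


GCD(33, 38) = 1, unique solution
a^(-1) mod 38 = 15
x = 15 * 20 mod 38 = 34

x ≡ 34 (mod 38)


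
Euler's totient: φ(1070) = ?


1070 = 2 × 5 × 107
Prime factors: 2, 5, 107
φ(1070) = 1070 × (1-1/2) × (1-1/5) × (1-1/107)
= 1070 × 1/2 × 4/5 × 106/107 = 424

φ(1070) = 424


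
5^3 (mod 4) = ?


5^1 mod 4 = 1
5^2 mod 4 = 1
5^3 mod 4 = 1


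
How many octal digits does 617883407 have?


617883407 in base 8 = 4465023417
Number of digits = 10

10 digits (base 8)


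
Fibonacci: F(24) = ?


Sequence: 1, 1, 2, 3, 5, 8, 13, 21, 34, 55, 89, 144, 233, 377, 610, 987, 1597, 2584, 4181, 6765, 10946, 17711, 28657, 46368
F(24) = 46368


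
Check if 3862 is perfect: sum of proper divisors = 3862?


Proper divisors of 3862: 1, 2, 1931
Sum = 1 + 2 + 1931 = 1934

No, 3862 is not perfect (1934 ≠ 3862)


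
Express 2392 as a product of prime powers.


2392 / 2 = 1196
1196 / 2 = 598
598 / 2 = 299
299 / 13 = 23
23 / 23 = 1
2392 = 2^3 × 13 × 23


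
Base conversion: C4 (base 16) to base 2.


C4 (base 16) = 196 (decimal)
196 (decimal) = 11000100 (base 2)


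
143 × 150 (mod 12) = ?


143 × 150 = 21450
21450 mod 12 = 6


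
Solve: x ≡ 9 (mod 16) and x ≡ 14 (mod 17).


M = 16*17 = 272
M1 = M/16 = 17, M2 = M/17 = 16
M1^(-1) mod 16 = 1, M2^(-1) mod 17 = 16
x = 9*17*1 + 14*16*16 = 3737
3737 mod 272 = 201
Check: 201 mod 16 = 9 ✓, 201 mod 17 = 14 ✓

x ≡ 201 (mod 272)


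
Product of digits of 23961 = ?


2 × 3 × 9 × 6 × 1 = 324


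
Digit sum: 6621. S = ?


6 + 6 + 2 + 1 = 15


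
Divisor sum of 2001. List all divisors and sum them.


Divisors of 2001: 1, 3, 23, 29, 69, 87, 667, 2001
Sum = 1 + 3 + 23 + 29 + 69 + 87 + 667 + 2001 = 2880

σ(2001) = 2880


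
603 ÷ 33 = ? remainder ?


603 = 33 * 18 + 9
Check: 594 + 9 = 603

q = 18, r = 9


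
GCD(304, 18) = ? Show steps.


304 = 16 * 18 + 16
18 = 1 * 16 + 2
16 = 8 * 2 + 0
GCD = 2


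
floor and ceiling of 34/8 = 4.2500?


34/8 = 4.2500
floor = 4
ceil = 5

floor = 4, ceil = 5


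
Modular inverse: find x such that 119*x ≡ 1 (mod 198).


Use the extended Euclidean algorithm on (198, 119); each row r = 198*s + 119*t:
r=198, s=1, t=0
r=119, s=0, t=1
q=1: r=79, s=1, t=-1   [198*(1) + 119*(-1) = 79]
q=1: r=40, s=-1, t=2   [198*(-1) + 119*(2) = 40]
q=1: r=39, s=2, t=-3   [198*(2) + 119*(-3) = 39]
q=1: r=1, s=-3, t=5   [198*(-3) + 119*(5) = 1]
q=39: r=0, s=119, t=-198   [198*(119) + 119*(-198) = 0]
GCD = 1 with t = 5, so 119*(5) ≡ 1 (mod 198)
Inverse = 5 mod 198 = 5
Check: 119 * 5 = 595 ≡ 1 (mod 198)

119^(-1) ≡ 5 (mod 198)


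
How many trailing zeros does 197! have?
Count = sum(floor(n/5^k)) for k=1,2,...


floor(197/5) = 39
floor(197/25) = 7
floor(197/125) = 1
Total = 47

47 trailing zeros


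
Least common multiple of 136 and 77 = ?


GCD(136, 77) = 1
LCM = 136*77/1 = 10472/1 = 10472

LCM = 10472


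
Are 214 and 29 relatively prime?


Euclidean algorithm:
214 = 7 * 29 + 11
29 = 2 * 11 + 7
11 = 1 * 7 + 4
7 = 1 * 4 + 3
4 = 1 * 3 + 1
3 = 3 * 1 + 0
GCD(214, 29) = 1

Yes, coprime (GCD = 1)


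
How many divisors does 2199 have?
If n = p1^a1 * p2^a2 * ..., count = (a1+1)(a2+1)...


2199 = 3^1 × 733^1
d(2199) = (1+1) × (1+1) = 4

4 divisors


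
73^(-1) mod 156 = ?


Use the extended Euclidean algorithm on (156, 73); each row r = 156*s + 73*t:
r=156, s=1, t=0
r=73, s=0, t=1
q=2: r=10, s=1, t=-2   [156*(1) + 73*(-2) = 10]
q=7: r=3, s=-7, t=15   [156*(-7) + 73*(15) = 3]
q=3: r=1, s=22, t=-47   [156*(22) + 73*(-47) = 1]
q=3: r=0, s=-73, t=156   [156*(-73) + 73*(156) = 0]
GCD = 1 with t = -47, so 73*(-47) ≡ 1 (mod 156)
Inverse = -47 mod 156 = 109
Check: 73 * 109 = 7957 ≡ 1 (mod 156)

73^(-1) ≡ 109 (mod 156)


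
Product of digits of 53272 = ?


5 × 3 × 2 × 7 × 2 = 420


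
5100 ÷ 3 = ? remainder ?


5100 = 3 * 1700 + 0
Check: 5100 + 0 = 5100

q = 1700, r = 0


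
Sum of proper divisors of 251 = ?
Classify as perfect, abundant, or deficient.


Proper divisors: 1
Sum = 1 = 1
1 < 251 → deficient

s(251) = 1 (deficient)


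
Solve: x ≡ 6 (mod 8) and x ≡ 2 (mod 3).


M = 8*3 = 24
M1 = M/8 = 3, M2 = M/3 = 8
M1^(-1) mod 8 = 3, M2^(-1) mod 3 = 2
x = 6*3*3 + 2*8*2 = 86
86 mod 24 = 14
Check: 14 mod 8 = 6 ✓, 14 mod 3 = 2 ✓

x ≡ 14 (mod 24)


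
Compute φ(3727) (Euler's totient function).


3727 = 3727
Prime factors: 3727
φ(3727) = 3727 × (1-1/3727)
= 3727 × 3726/3727 = 3726

φ(3727) = 3726


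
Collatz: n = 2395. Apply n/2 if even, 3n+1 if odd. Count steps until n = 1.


2395 → 7186 → 3593 → 10780 → 5390 → 2695 → 8086 → 4043 → 12130 → 6065 → 18196 → 9098 → 4549 → 13648 → 6824 → 3412 → 1706 → 853 → 2560 → 1280 → 640 → 320 → 160 → 80 → 40 → 20 → 10 → 5 → 16 → 8 → 4 → 2 → 1
Total steps = 32

32 steps


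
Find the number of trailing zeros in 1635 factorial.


floor(1635/5) = 327
floor(1635/25) = 65
floor(1635/125) = 13
floor(1635/625) = 2
Total = 407

407 trailing zeros


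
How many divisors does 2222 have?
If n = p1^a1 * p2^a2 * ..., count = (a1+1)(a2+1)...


2222 = 2^1 × 11^1 × 101^1
d(2222) = (1+1) × (1+1) × (1+1) = 8

8 divisors


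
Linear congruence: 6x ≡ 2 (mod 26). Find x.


GCD(6, 26) = 2 divides 2
Divide: 3x ≡ 1 (mod 13)
x ≡ 9 (mod 13)


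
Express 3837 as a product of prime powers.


3837 / 3 = 1279
1279 / 1279 = 1
3837 = 3 × 1279


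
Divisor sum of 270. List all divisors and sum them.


Divisors of 270: 1, 2, 3, 5, 6, 9, 10, 15, 18, 27, 30, 45, 54, 90, 135, 270
Sum = 1 + 2 + 3 + 5 + 6 + 9 + 10 + 15 + 18 + 27 + 30 + 45 + 54 + 90 + 135 + 270 = 720

σ(270) = 720


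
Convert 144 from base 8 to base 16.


144 (base 8) = 100 (decimal)
100 (decimal) = 64 (base 16)


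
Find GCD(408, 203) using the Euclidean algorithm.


408 = 2 * 203 + 2
203 = 101 * 2 + 1
2 = 2 * 1 + 0
GCD = 1


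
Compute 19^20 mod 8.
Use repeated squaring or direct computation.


19^1 mod 8 = 3
19^2 mod 8 = 1
19^3 mod 8 = 3
19^4 mod 8 = 1
19^5 mod 8 = 3
19^6 mod 8 = 1
19^7 mod 8 = 3
19^8 mod 8 = 1
19^9 mod 8 = 3
19^10 mod 8 = 1
19^11 mod 8 = 3
19^12 mod 8 = 1
19^13 mod 8 = 3
19^14 mod 8 = 1
19^15 mod 8 = 3
19^16 mod 8 = 1
19^17 mod 8 = 3
19^18 mod 8 = 1
19^19 mod 8 = 3
19^20 mod 8 = 1


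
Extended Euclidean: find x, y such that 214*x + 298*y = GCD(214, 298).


Tabular extended Euclidean (each row: r = 214*s + 298*t):
r=214, s=1, t=0
r=298, s=0, t=1
q=0: r=214, s=1, t=0   [214*(1) + 298*(0) = 214]
q=1: r=84, s=-1, t=1   [214*(-1) + 298*(1) = 84]
q=2: r=46, s=3, t=-2   [214*(3) + 298*(-2) = 46]
q=1: r=38, s=-4, t=3   [214*(-4) + 298*(3) = 38]
q=1: r=8, s=7, t=-5   [214*(7) + 298*(-5) = 8]
q=4: r=6, s=-32, t=23   [214*(-32) + 298*(23) = 6]
q=1: r=2, s=39, t=-28   [214*(39) + 298*(-28) = 2]
q=3: r=0, s=-149, t=107   [214*(-149) + 298*(107) = 0]
GCD = 2; from the row with r=2: x=39, y=-28
Check: 214*(39) + 298*(-28) = 8346 - 8344 = 2

GCD = 2, x = 39, y = -28


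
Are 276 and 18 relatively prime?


Euclidean algorithm:
276 = 15 * 18 + 6
18 = 3 * 6 + 0
GCD(276, 18) = 6

No, not coprime (GCD = 6)


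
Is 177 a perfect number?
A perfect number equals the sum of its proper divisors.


Proper divisors of 177: 1, 3, 59
Sum = 1 + 3 + 59 = 63

No, 177 is not perfect (63 ≠ 177)


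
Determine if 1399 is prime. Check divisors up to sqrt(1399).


Check divisors up to sqrt(1399) = 37.4032
No divisors found.
1399 is prime.

Yes, 1399 is prime


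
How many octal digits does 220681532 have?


220681532 in base 8 = 1511652474
Number of digits = 10

10 digits (base 8)


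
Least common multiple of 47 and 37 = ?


GCD(47, 37) = 1
LCM = 47*37/1 = 1739/1 = 1739

LCM = 1739


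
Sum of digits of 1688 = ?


1 + 6 + 8 + 8 = 23


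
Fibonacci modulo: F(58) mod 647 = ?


F(k) mod 647 for k=1..58:
1, 1, 2, 3, 5, 8, 13, 21, 34, 55, 89, 144, 233, 377, 610, 340, 303, 643, 299, 295, 594, 242, 189, 431, 620, 404, 377, 134, 511, 645, 509, 507, 369, 229, 598, 180, 131, 311, 442, 106, 548, 7, 555, 562, 470, 385, 208, 593, 154, 100, 254, 354, 608, 315, 276, 591, 220, 164
F(58) mod 647 = 164


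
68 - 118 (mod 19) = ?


68 - 118 = -50
-50 mod 19 = 7


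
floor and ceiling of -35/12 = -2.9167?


-35/12 = -2.9167
floor = -3
ceil = -2

floor = -3, ceil = -2


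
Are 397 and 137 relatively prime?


Euclidean algorithm:
397 = 2 * 137 + 123
137 = 1 * 123 + 14
123 = 8 * 14 + 11
14 = 1 * 11 + 3
11 = 3 * 3 + 2
3 = 1 * 2 + 1
2 = 2 * 1 + 0
GCD(397, 137) = 1

Yes, coprime (GCD = 1)


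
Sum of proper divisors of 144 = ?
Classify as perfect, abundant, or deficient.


Proper divisors: 1, 2, 3, 4, 6, 8, 9, 12, 16, 18, 24, 36, 48, 72
Sum = 1 + 2 + 3 + 4 + 6 + 8 + 9 + 12 + 16 + 18 + 24 + 36 + 48 + 72 = 259
259 > 144 → abundant

s(144) = 259 (abundant)


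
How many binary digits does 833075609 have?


833075609 in base 2 = 110001101001111011100110011001
Number of digits = 30

30 digits (base 2)


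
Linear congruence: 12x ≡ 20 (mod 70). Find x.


GCD(12, 70) = 2 divides 20
Divide: 6x ≡ 10 (mod 35)
x ≡ 25 (mod 35)


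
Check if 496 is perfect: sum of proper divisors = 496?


Proper divisors of 496: 1, 2, 4, 8, 16, 31, 62, 124, 248
Sum = 1 + 2 + 4 + 8 + 16 + 31 + 62 + 124 + 248 = 496

Yes, 496 is perfect (496 = 496)


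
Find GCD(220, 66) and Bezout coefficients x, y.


Tabular extended Euclidean (each row: r = 220*s + 66*t):
r=220, s=1, t=0
r=66, s=0, t=1
q=3: r=22, s=1, t=-3   [220*(1) + 66*(-3) = 22]
q=3: r=0, s=-3, t=10   [220*(-3) + 66*(10) = 0]
GCD = 22; from the row with r=22: x=1, y=-3
Check: 220*(1) + 66*(-3) = 220 - 198 = 22

GCD = 22, x = 1, y = -3


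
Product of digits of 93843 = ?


9 × 3 × 8 × 4 × 3 = 2592


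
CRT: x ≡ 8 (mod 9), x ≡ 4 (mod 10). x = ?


M = 9*10 = 90
M1 = M/9 = 10, M2 = M/10 = 9
M1^(-1) mod 9 = 1, M2^(-1) mod 10 = 9
x = 8*10*1 + 4*9*9 = 404
404 mod 90 = 44
Check: 44 mod 9 = 8 ✓, 44 mod 10 = 4 ✓

x ≡ 44 (mod 90)


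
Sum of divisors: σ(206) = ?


Divisors of 206: 1, 2, 103, 206
Sum = 1 + 2 + 103 + 206 = 312

σ(206) = 312


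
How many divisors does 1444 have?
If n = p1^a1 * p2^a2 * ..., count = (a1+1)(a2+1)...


1444 = 2^2 × 19^2
d(1444) = (2+1) × (2+1) = 9

9 divisors


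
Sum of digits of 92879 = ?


9 + 2 + 8 + 7 + 9 = 35


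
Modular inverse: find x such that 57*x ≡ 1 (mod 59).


Use the extended Euclidean algorithm on (59, 57); each row r = 59*s + 57*t:
r=59, s=1, t=0
r=57, s=0, t=1
q=1: r=2, s=1, t=-1   [59*(1) + 57*(-1) = 2]
q=28: r=1, s=-28, t=29   [59*(-28) + 57*(29) = 1]
q=2: r=0, s=57, t=-59   [59*(57) + 57*(-59) = 0]
GCD = 1 with t = 29, so 57*(29) ≡ 1 (mod 59)
Inverse = 29 mod 59 = 29
Check: 57 * 29 = 1653 ≡ 1 (mod 59)

57^(-1) ≡ 29 (mod 59)


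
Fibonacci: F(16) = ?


Sequence: 1, 1, 2, 3, 5, 8, 13, 21, 34, 55, 89, 144, 233, 377, 610, 987
F(16) = 987


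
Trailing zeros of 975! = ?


floor(975/5) = 195
floor(975/25) = 39
floor(975/125) = 7
floor(975/625) = 1
Total = 242

242 trailing zeros


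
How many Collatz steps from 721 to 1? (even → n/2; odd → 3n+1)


721 → 2164 → 1082 → 541 → 1624 → 812 → 406 → 203 → 610 → 305 → 916 → 458 → 229 → 688 → 344 → 172 → 86 → 43 → 130 → 65 → 196 → 98 → 49 → 148 → 74 → 37 → 112 → 56 → 28 → 14 → 7 → 22 → 11 → 34 → 17 → 52 → 26 → 13 → 40 → 20 → 10 → 5 → 16 → 8 → 4 → 2 → 1
Total steps = 46

46 steps


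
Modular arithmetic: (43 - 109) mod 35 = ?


43 - 109 = -66
-66 mod 35 = 4


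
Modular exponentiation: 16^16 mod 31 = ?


16^1 mod 31 = 16
16^2 mod 31 = 8
16^3 mod 31 = 4
16^4 mod 31 = 2
16^5 mod 31 = 1
16^6 mod 31 = 16
16^7 mod 31 = 8
16^8 mod 31 = 4
16^9 mod 31 = 2
16^10 mod 31 = 1
16^11 mod 31 = 16
16^12 mod 31 = 8
16^13 mod 31 = 4
16^14 mod 31 = 2
16^15 mod 31 = 1
16^16 mod 31 = 16
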